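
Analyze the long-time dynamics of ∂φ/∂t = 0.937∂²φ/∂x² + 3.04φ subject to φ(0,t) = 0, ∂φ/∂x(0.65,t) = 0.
Long-time behavior: φ → 0. Diffusion dominates reaction (r=3.04 < κπ²/(4L²)≈5.47); solution decays.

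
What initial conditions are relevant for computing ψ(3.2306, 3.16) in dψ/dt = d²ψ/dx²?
The entire real line. The heat equation has infinite propagation speed: any initial disturbance instantly affects all points (though exponentially small far away).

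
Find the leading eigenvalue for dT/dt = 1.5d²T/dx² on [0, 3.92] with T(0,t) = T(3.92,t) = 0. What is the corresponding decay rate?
Eigenvalues: λₙ = 1.5n²π²/3.92².
First three modes:
  n=1: λ₁ = 1.5π²/3.92² ≈ 0.963
  n=2: λ₂ = 6π²/3.92² ≈ 3.854 (4× faster decay)
  n=3: λ₃ = 13.5π²/3.92² ≈ 8.671 (9× faster decay)
As t → ∞, higher modes decay exponentially faster. The n=1 mode dominates: T ~ c₁ sin(πx/3.92) e^{-λ₁t}.
Decay rate: λ₁ = 1.5π²/3.92² ≈ 0.963.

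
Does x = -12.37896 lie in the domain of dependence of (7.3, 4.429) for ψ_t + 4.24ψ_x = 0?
No. Only data at x = -11.47896 affects (7.3, 4.429). Advection has one-way propagation along characteristics.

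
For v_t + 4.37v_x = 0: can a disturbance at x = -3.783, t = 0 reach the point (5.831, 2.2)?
Yes. The characteristic through (5.831, 2.2) passes through x = -3.783.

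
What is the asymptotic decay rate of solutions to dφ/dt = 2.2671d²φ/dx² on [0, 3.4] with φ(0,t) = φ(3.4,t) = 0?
Eigenvalues: λₙ = 2.2671n²π²/3.4².
First three modes:
  n=1: λ₁ = 2.2671π²/3.4² ≈ 1.936
  n=2: λ₂ = 9.0684π²/3.4² ≈ 7.742 (4× faster decay)
  n=3: λ₃ = 20.4039π²/3.4² ≈ 17.42 (9× faster decay)
As t → ∞, higher modes decay exponentially faster. The n=1 mode dominates: φ ~ c₁ sin(πx/3.4) e^{-λ₁t}.
Decay rate: λ₁ = 2.2671π²/3.4² ≈ 1.936.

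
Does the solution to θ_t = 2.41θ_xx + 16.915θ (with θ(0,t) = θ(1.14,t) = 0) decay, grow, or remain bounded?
θ → 0. Diffusion dominates reaction (r=16.915 < κπ²/L²≈18.3); solution decays.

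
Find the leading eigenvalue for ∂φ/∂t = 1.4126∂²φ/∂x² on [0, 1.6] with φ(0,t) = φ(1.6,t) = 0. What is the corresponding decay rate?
Eigenvalues: λₙ = 1.4126n²π²/1.6².
First three modes:
  n=1: λ₁ = 1.4126π²/1.6² ≈ 5.446
  n=2: λ₂ = 5.6504π²/1.6² ≈ 21.784 (4× faster decay)
  n=3: λ₃ = 12.7134π²/1.6² ≈ 49.014 (9× faster decay)
As t → ∞, higher modes decay exponentially faster. The n=1 mode dominates: φ ~ c₁ sin(πx/1.6) e^{-λ₁t}.
Decay rate: λ₁ = 1.4126π²/1.6² ≈ 5.446.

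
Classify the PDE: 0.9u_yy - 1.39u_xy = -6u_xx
Rewriting in standard form: 6u_xx - 1.39u_xy + 0.9u_yy = 0. A = 6, B = -1.39, C = 0.9. Discriminant B² - 4AC = -19.6679. Since -19.6679 < 0, elliptic.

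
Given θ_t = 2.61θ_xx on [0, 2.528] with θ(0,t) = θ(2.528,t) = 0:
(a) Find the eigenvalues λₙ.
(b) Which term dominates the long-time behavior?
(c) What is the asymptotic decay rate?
Eigenvalues: λₙ = 2.61n²π²/2.528².
First three modes:
  n=1: λ₁ = 2.61π²/2.528² ≈ 4.031
  n=2: λ₂ = 10.44π²/2.528² ≈ 16.123 (4× faster decay)
  n=3: λ₃ = 23.49π²/2.528² ≈ 36.277 (9× faster decay)
As t → ∞, higher modes decay exponentially faster. The n=1 mode dominates: θ ~ c₁ sin(πx/2.528) e^{-λ₁t}.
Decay rate: λ₁ = 2.61π²/2.528² ≈ 4.031.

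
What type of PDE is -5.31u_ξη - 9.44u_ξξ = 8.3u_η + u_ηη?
Rewriting in standard form: -9.44u_ξξ - 5.31u_ξη - u_ηη - 8.3u_η = 0. With A = -9.44, B = -5.31, C = -1, the discriminant is -9.5639. This is an elliptic PDE.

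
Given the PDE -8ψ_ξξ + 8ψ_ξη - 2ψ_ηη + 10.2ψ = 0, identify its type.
The second-order coefficients are A = -8, B = 8, C = -2. Since B² - 4AC = 0 = 0, this is a parabolic PDE.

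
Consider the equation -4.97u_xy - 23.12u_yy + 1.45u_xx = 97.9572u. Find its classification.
Rewriting in standard form: 1.45u_xx - 4.97u_xy - 23.12u_yy - 97.9572u = 0. Hyperbolic. (A = 1.45, B = -4.97, C = -23.12 gives B² - 4AC = 158.7969.)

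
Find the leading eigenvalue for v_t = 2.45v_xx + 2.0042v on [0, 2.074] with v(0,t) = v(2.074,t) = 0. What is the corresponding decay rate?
Eigenvalues: λₙ = 2.45n²π²/2.074² - 2.0042.
First three modes:
  n=1: λ₁ = 2.45π²/2.074² - 2.0042 ≈ 3.617
  n=2: λ₂ = 9.8π²/2.074² - 2.0042 ≈ 20.482
  n=3: λ₃ = 22.05π²/2.074² - 2.0042 ≈ 48.589
Since 2.45π²/2.074² ≈ 5.621 > 2.0042, all λₙ > 0.
The n=1 mode decays slowest → dominates as t → ∞.
Asymptotic: v ~ c₁ sin(πx/2.074) e^{-λ₁t} with decay rate λ₁ ≈ 3.617.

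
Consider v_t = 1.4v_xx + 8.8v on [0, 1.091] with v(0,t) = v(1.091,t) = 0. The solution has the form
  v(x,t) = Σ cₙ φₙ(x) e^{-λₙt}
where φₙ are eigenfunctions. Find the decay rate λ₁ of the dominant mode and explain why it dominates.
Eigenvalues: λₙ = 1.4n²π²/1.091² - 8.8.
First three modes:
  n=1: λ₁ = 1.4π²/1.091² - 8.8 ≈ 2.809
  n=2: λ₂ = 5.6π²/1.091² - 8.8 ≈ 37.634
  n=3: λ₃ = 12.6π²/1.091² - 8.8 ≈ 95.677
Since 1.4π²/1.091² ≈ 11.609 > 8.8, all λₙ > 0.
The n=1 mode decays slowest → dominates as t → ∞.
Asymptotic: v ~ c₁ sin(πx/1.091) e^{-λ₁t} with decay rate λ₁ ≈ 2.809.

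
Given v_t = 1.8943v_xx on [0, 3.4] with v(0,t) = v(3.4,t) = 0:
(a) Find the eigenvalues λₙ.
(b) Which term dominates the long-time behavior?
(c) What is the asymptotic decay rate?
Eigenvalues: λₙ = 1.8943n²π²/3.4².
First three modes:
  n=1: λ₁ = 1.8943π²/3.4² ≈ 1.617
  n=2: λ₂ = 7.5772π²/3.4² ≈ 6.469 (4× faster decay)
  n=3: λ₃ = 17.0487π²/3.4² ≈ 14.556 (9× faster decay)
As t → ∞, higher modes decay exponentially faster. The n=1 mode dominates: v ~ c₁ sin(πx/3.4) e^{-λ₁t}.
Decay rate: λ₁ = 1.8943π²/3.4² ≈ 1.617.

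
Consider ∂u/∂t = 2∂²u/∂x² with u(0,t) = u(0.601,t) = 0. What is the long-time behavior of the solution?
As t → ∞, u → 0. Heat diffuses out through both boundaries.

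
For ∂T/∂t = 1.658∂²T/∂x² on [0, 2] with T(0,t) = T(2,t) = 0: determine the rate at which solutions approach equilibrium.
Eigenvalues: λₙ = 1.658n²π²/2².
First three modes:
  n=1: λ₁ = 1.658π²/2² ≈ 4.091
  n=2: λ₂ = 6.632π²/2² ≈ 16.364 (4× faster decay)
  n=3: λ₃ = 14.922π²/2² ≈ 36.819 (9× faster decay)
As t → ∞, higher modes decay exponentially faster. The n=1 mode dominates: T ~ c₁ sin(πx/2) e^{-λ₁t}.
Decay rate: λ₁ = 1.658π²/2² ≈ 4.091.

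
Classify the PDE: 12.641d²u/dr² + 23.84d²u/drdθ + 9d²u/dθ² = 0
A = 12.641, B = 23.84, C = 9. Discriminant B² - 4AC = 113.2696. Since 113.2696 > 0, hyperbolic.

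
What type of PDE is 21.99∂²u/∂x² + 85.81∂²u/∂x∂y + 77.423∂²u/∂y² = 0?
With A = 21.99, B = 85.81, C = 77.423, the discriminant is 553.22902. This is a hyperbolic PDE.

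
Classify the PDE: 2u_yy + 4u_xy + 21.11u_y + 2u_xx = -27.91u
Rewriting in standard form: 2u_xx + 4u_xy + 2u_yy + 21.11u_y + 27.91u = 0. A = 2, B = 4, C = 2. Discriminant B² - 4AC = 0. Since 0 = 0, parabolic.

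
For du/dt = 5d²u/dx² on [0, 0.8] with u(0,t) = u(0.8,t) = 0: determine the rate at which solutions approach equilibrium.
Eigenvalues: λₙ = 5n²π²/0.8².
First three modes:
  n=1: λ₁ = 5π²/0.8² ≈ 77.106
  n=2: λ₂ = 20π²/0.8² ≈ 308.425 (4× faster decay)
  n=3: λ₃ = 45π²/0.8² ≈ 693.957 (9× faster decay)
As t → ∞, higher modes decay exponentially faster. The n=1 mode dominates: u ~ c₁ sin(πx/0.8) e^{-λ₁t}.
Decay rate: λ₁ = 5π²/0.8² ≈ 77.106.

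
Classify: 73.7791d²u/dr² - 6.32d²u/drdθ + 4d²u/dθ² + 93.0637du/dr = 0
Elliptic (discriminant = -1140.5232).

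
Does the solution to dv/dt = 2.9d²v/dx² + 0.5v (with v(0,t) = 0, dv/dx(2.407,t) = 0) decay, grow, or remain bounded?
v → 0. Diffusion dominates reaction (r=0.5 < κπ²/(4L²)≈1.24); solution decays.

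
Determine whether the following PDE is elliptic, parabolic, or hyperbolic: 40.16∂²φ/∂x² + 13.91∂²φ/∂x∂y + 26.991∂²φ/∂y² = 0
Coefficients: A = 40.16, B = 13.91, C = 26.991. B² - 4AC = -4142.34614, which is negative, so the equation is elliptic.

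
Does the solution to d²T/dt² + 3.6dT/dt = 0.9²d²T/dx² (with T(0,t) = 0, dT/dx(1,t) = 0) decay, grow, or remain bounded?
T → 0. Damping (γ=3.6) dissipates energy; oscillations decay exponentially.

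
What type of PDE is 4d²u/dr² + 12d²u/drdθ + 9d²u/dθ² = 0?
With A = 4, B = 12, C = 9, the discriminant is 0. This is a parabolic PDE.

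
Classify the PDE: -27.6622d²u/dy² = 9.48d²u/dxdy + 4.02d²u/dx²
Rewriting in standard form: -4.02d²u/dx² - 9.48d²u/dxdy - 27.6622d²u/dy² = 0. A = -4.02, B = -9.48, C = -27.6622. Discriminant B² - 4AC = -354.937776. Since -354.937776 < 0, elliptic.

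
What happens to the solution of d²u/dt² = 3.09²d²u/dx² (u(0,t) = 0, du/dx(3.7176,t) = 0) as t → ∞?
u oscillates (no decay). Energy is conserved; the solution oscillates indefinitely as standing waves.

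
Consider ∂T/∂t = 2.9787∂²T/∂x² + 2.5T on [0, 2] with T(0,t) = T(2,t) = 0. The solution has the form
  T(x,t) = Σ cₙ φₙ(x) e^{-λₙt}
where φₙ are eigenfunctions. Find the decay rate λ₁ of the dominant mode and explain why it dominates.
Eigenvalues: λₙ = 2.9787n²π²/2² - 2.5.
First three modes:
  n=1: λ₁ = 2.9787π²/2² - 2.5 ≈ 4.85
  n=2: λ₂ = 11.9148π²/2² - 2.5 ≈ 26.899
  n=3: λ₃ = 26.8083π²/2² - 2.5 ≈ 63.647
Since 2.9787π²/2² ≈ 7.35 > 2.5, all λₙ > 0.
The n=1 mode decays slowest → dominates as t → ∞.
Asymptotic: T ~ c₁ sin(πx/2) e^{-λ₁t} with decay rate λ₁ ≈ 4.85.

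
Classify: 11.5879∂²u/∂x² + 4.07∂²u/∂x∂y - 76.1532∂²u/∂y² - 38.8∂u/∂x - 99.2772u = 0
Hyperbolic (discriminant = 3546.38756512).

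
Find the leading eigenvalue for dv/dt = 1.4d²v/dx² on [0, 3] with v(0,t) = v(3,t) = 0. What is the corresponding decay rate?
Eigenvalues: λₙ = 1.4n²π²/3².
First three modes:
  n=1: λ₁ = 1.4π²/3² ≈ 1.535
  n=2: λ₂ = 5.6π²/3² ≈ 6.141 (4× faster decay)
  n=3: λ₃ = 12.6π²/3² ≈ 13.817 (9× faster decay)
As t → ∞, higher modes decay exponentially faster. The n=1 mode dominates: v ~ c₁ sin(πx/3) e^{-λ₁t}.
Decay rate: λ₁ = 1.4π²/3² ≈ 1.535.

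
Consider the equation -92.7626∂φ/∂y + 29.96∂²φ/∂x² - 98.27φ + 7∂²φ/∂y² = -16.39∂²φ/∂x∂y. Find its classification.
Rewriting in standard form: 29.96∂²φ/∂x² + 16.39∂²φ/∂x∂y + 7∂²φ/∂y² - 92.7626∂φ/∂y - 98.27φ = 0. Elliptic. (A = 29.96, B = 16.39, C = 7 gives B² - 4AC = -570.2479.)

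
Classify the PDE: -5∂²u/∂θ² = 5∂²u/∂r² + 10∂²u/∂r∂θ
Rewriting in standard form: -5∂²u/∂r² - 10∂²u/∂r∂θ - 5∂²u/∂θ² = 0. A = -5, B = -10, C = -5. Discriminant B² - 4AC = 0. Since 0 = 0, parabolic.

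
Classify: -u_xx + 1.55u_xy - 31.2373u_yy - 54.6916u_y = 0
Elliptic (discriminant = -122.5467).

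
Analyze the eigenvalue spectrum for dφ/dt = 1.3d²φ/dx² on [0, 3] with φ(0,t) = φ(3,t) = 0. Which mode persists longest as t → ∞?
Eigenvalues: λₙ = 1.3n²π²/3².
First three modes:
  n=1: λ₁ = 1.3π²/3² ≈ 1.426
  n=2: λ₂ = 5.2π²/3² ≈ 5.702 (4× faster decay)
  n=3: λ₃ = 11.7π²/3² ≈ 12.83 (9× faster decay)
As t → ∞, higher modes decay exponentially faster. The n=1 mode dominates: φ ~ c₁ sin(πx/3) e^{-λ₁t}.
Decay rate: λ₁ = 1.3π²/3² ≈ 1.426.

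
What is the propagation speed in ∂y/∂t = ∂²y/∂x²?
Infinite. The heat equation is parabolic, not hyperbolic, so disturbances propagate instantly.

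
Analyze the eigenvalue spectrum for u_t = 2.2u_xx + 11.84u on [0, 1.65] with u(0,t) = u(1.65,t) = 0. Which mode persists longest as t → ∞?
Eigenvalues: λₙ = 2.2n²π²/1.65² - 11.84.
First three modes:
  n=1: λ₁ = 2.2π²/1.65² - 11.84 ≈ -3.865
  n=2: λ₂ = 8.8π²/1.65² - 11.84 ≈ 20.062
  n=3: λ₃ = 19.8π²/1.65² - 11.84 ≈ 59.939
Since 2.2π²/1.65² ≈ 7.975 < 11.84, λ₁ < 0.
The n=1 mode grows fastest (−λₙ is largest for n=1) → dominates.
Asymptotic: u ~ c₁ sin(πx/1.65) e^{3.865t} (exponential growth at rate −λ₁ ≈ 3.865).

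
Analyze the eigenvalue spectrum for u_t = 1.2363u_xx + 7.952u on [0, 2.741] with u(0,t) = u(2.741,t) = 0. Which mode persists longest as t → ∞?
Eigenvalues: λₙ = 1.2363n²π²/2.741² - 7.952.
First three modes:
  n=1: λ₁ = 1.2363π²/2.741² - 7.952 ≈ -6.328
  n=2: λ₂ = 4.9452π²/2.741² - 7.952 ≈ -1.456
  n=3: λ₃ = 11.1267π²/2.741² - 7.952 ≈ 6.665
Since 1.2363π²/2.741² ≈ 1.624 < 7.952, λ₁ < 0.
The n=1 mode grows fastest (−λₙ is largest for n=1) → dominates.
Asymptotic: u ~ c₁ sin(πx/2.741) e^{6.328t} (exponential growth at rate −λ₁ ≈ 6.328).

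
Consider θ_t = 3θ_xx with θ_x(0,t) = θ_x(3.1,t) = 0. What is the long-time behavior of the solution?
As t → ∞, θ → constant (steady state). Heat is conserved (no flux at boundaries); solution approaches the spatial average.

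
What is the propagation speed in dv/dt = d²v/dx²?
Infinite. The heat equation is parabolic, not hyperbolic, so disturbances propagate instantly.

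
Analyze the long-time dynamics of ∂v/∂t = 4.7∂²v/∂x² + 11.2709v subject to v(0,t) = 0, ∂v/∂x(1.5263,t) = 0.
Long-time behavior: v grows unboundedly. Reaction dominates diffusion (r=11.2709 > κπ²/(4L²)≈4.98); solution grows exponentially.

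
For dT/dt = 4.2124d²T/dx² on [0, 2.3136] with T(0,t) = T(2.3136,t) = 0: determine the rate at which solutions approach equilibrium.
Eigenvalues: λₙ = 4.2124n²π²/2.3136².
First three modes:
  n=1: λ₁ = 4.2124π²/2.3136² ≈ 7.767
  n=2: λ₂ = 16.8496π²/2.3136² ≈ 31.068 (4× faster decay)
  n=3: λ₃ = 37.9116π²/2.3136² ≈ 69.903 (9× faster decay)
As t → ∞, higher modes decay exponentially faster. The n=1 mode dominates: T ~ c₁ sin(πx/2.3136) e^{-λ₁t}.
Decay rate: λ₁ = 4.2124π²/2.3136² ≈ 7.767.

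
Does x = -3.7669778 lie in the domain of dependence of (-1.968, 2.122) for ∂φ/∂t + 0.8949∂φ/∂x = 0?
No. Only data at x = -3.8669778 affects (-1.968, 2.122). Advection has one-way propagation along characteristics.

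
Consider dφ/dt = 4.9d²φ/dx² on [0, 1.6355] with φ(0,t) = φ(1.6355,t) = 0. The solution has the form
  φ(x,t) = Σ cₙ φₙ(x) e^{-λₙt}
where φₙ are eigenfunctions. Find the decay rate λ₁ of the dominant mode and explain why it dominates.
Eigenvalues: λₙ = 4.9n²π²/1.6355².
First three modes:
  n=1: λ₁ = 4.9π²/1.6355² ≈ 18.08
  n=2: λ₂ = 19.6π²/1.6355² ≈ 72.319 (4× faster decay)
  n=3: λ₃ = 44.1π²/1.6355² ≈ 162.719 (9× faster decay)
As t → ∞, higher modes decay exponentially faster. The n=1 mode dominates: φ ~ c₁ sin(πx/1.6355) e^{-λ₁t}.
Decay rate: λ₁ = 4.9π²/1.6355² ≈ 18.08.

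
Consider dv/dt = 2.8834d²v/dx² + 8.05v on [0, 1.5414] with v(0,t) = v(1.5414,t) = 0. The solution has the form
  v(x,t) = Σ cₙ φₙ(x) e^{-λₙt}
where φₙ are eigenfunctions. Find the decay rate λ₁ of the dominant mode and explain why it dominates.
Eigenvalues: λₙ = 2.8834n²π²/1.5414² - 8.05.
First three modes:
  n=1: λ₁ = 2.8834π²/1.5414² - 8.05 ≈ 3.928
  n=2: λ₂ = 11.5336π²/1.5414² - 8.05 ≈ 39.861
  n=3: λ₃ = 25.9506π²/1.5414² - 8.05 ≈ 99.749
Since 2.8834π²/1.5414² ≈ 11.978 > 8.05, all λₙ > 0.
The n=1 mode decays slowest → dominates as t → ∞.
Asymptotic: v ~ c₁ sin(πx/1.5414) e^{-λ₁t} with decay rate λ₁ ≈ 3.928.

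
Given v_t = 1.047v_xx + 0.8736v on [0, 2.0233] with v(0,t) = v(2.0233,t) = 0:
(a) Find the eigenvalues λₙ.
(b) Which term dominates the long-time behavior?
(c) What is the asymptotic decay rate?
Eigenvalues: λₙ = 1.047n²π²/2.0233² - 0.8736.
First three modes:
  n=1: λ₁ = 1.047π²/2.0233² - 0.8736 ≈ 1.651
  n=2: λ₂ = 4.188π²/2.0233² - 0.8736 ≈ 9.223
  n=3: λ₃ = 9.423π²/2.0233² - 0.8736 ≈ 21.844
Since 1.047π²/2.0233² ≈ 2.524 > 0.8736, all λₙ > 0.
The n=1 mode decays slowest → dominates as t → ∞.
Asymptotic: v ~ c₁ sin(πx/2.0233) e^{-λ₁t} with decay rate λ₁ ≈ 1.651.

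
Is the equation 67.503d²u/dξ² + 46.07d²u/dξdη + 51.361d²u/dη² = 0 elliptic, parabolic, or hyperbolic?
Computing B² - 4AC with A = 67.503, B = 46.07, C = 51.361: discriminant = -11745.641432 (negative). Answer: elliptic.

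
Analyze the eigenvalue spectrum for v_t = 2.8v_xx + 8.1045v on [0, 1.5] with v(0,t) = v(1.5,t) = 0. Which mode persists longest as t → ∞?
Eigenvalues: λₙ = 2.8n²π²/1.5² - 8.1045.
First three modes:
  n=1: λ₁ = 2.8π²/1.5² - 8.1045 ≈ 4.178
  n=2: λ₂ = 11.2π²/1.5² - 8.1045 ≈ 41.024
  n=3: λ₃ = 25.2π²/1.5² - 8.1045 ≈ 102.435
Since 2.8π²/1.5² ≈ 12.282 > 8.1045, all λₙ > 0.
The n=1 mode decays slowest → dominates as t → ∞.
Asymptotic: v ~ c₁ sin(πx/1.5) e^{-λ₁t} with decay rate λ₁ ≈ 4.178.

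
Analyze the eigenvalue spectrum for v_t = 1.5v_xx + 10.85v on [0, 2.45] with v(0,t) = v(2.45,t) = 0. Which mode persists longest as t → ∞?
Eigenvalues: λₙ = 1.5n²π²/2.45² - 10.85.
First three modes:
  n=1: λ₁ = 1.5π²/2.45² - 10.85 ≈ -8.384
  n=2: λ₂ = 6π²/2.45² - 10.85 ≈ -0.985
  n=3: λ₃ = 13.5π²/2.45² - 10.85 ≈ 11.347
Since 1.5π²/2.45² ≈ 2.466 < 10.85, λ₁ < 0.
The n=1 mode grows fastest (−λₙ is largest for n=1) → dominates.
Asymptotic: v ~ c₁ sin(πx/2.45) e^{8.384t} (exponential growth at rate −λ₁ ≈ 8.384).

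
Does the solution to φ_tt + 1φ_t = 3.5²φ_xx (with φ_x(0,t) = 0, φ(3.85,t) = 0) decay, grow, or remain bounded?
φ → 0. Damping (γ=1) dissipates energy; oscillations decay exponentially.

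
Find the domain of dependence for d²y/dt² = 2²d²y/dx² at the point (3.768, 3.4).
Domain of dependence: [-3.032, 10.568]. Signals travel at speed 2, so data within |x - 3.768| ≤ 2·3.4 = 6.8 can reach the point.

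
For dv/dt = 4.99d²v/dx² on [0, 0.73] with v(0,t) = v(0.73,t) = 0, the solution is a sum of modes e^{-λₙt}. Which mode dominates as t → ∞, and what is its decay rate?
Eigenvalues: λₙ = 4.99n²π²/0.73².
First three modes:
  n=1: λ₁ = 4.99π²/0.73² ≈ 92.418
  n=2: λ₂ = 19.96π²/0.73² ≈ 369.67 (4× faster decay)
  n=3: λ₃ = 44.91π²/0.73² ≈ 831.758 (9× faster decay)
As t → ∞, higher modes decay exponentially faster. The n=1 mode dominates: v ~ c₁ sin(πx/0.73) e^{-λ₁t}.
Decay rate: λ₁ = 4.99π²/0.73² ≈ 92.418.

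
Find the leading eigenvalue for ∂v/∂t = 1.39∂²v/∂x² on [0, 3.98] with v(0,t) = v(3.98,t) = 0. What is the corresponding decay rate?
Eigenvalues: λₙ = 1.39n²π²/3.98².
First three modes:
  n=1: λ₁ = 1.39π²/3.98² ≈ 0.866
  n=2: λ₂ = 5.56π²/3.98² ≈ 3.464 (4× faster decay)
  n=3: λ₃ = 12.51π²/3.98² ≈ 7.795 (9× faster decay)
As t → ∞, higher modes decay exponentially faster. The n=1 mode dominates: v ~ c₁ sin(πx/3.98) e^{-λ₁t}.
Decay rate: λ₁ = 1.39π²/3.98² ≈ 0.866.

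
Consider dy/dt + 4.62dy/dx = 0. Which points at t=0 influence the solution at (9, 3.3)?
A single point: x = -6.246. The characteristic through (9, 3.3) is x - 4.62t = const, so x = 9 - 4.62·3.3 = -6.246.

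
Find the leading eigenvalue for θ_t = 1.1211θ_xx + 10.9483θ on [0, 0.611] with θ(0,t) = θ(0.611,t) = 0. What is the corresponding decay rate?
Eigenvalues: λₙ = 1.1211n²π²/0.611² - 10.9483.
First three modes:
  n=1: λ₁ = 1.1211π²/0.611² - 10.9483 ≈ 18.691
  n=2: λ₂ = 4.4844π²/0.611² - 10.9483 ≈ 107.607
  n=3: λ₃ = 10.0899π²/0.611² - 10.9483 ≈ 255.802
Since 1.1211π²/0.611² ≈ 29.639 > 10.9483, all λₙ > 0.
The n=1 mode decays slowest → dominates as t → ∞.
Asymptotic: θ ~ c₁ sin(πx/0.611) e^{-λ₁t} with decay rate λ₁ ≈ 18.691.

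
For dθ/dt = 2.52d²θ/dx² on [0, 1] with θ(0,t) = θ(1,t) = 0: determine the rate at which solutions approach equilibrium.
Eigenvalues: λₙ = 2.52n²π².
First three modes:
  n=1: λ₁ = 2.52π² ≈ 24.871
  n=2: λ₂ = 10.08π² ≈ 99.486 (4× faster decay)
  n=3: λ₃ = 22.68π² ≈ 223.843 (9× faster decay)
As t → ∞, higher modes decay exponentially faster. The n=1 mode dominates: θ ~ c₁ sin(πx) e^{-λ₁t}.
Decay rate: λ₁ = 2.52π² ≈ 24.871.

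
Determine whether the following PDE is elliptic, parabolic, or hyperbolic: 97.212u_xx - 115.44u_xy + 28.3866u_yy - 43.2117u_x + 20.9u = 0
Coefficients: A = 97.212, B = -115.44, C = 28.3866. B² - 4AC = 2288.3209632, which is positive, so the equation is hyperbolic.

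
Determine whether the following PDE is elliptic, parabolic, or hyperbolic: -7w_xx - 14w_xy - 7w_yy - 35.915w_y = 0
Coefficients: A = -7, B = -14, C = -7. B² - 4AC = 0, which is zero, so the equation is parabolic.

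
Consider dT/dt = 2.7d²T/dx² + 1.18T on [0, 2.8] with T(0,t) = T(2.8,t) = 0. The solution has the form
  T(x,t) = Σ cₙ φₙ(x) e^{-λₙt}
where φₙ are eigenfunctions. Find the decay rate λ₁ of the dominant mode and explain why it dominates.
Eigenvalues: λₙ = 2.7n²π²/2.8² - 1.18.
First three modes:
  n=1: λ₁ = 2.7π²/2.8² - 1.18 ≈ 2.219
  n=2: λ₂ = 10.8π²/2.8² - 1.18 ≈ 12.416
  n=3: λ₃ = 24.3π²/2.8² - 1.18 ≈ 29.411
Since 2.7π²/2.8² ≈ 3.399 > 1.18, all λₙ > 0.
The n=1 mode decays slowest → dominates as t → ∞.
Asymptotic: T ~ c₁ sin(πx/2.8) e^{-λ₁t} with decay rate λ₁ ≈ 2.219.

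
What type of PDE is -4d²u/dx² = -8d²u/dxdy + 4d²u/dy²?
Rewriting in standard form: -4d²u/dx² + 8d²u/dxdy - 4d²u/dy² = 0. With A = -4, B = 8, C = -4, the discriminant is 0. This is a parabolic PDE.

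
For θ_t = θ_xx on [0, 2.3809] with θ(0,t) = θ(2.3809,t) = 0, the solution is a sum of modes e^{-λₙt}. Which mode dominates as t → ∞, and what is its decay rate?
Eigenvalues: λₙ = n²π²/2.3809².
First three modes:
  n=1: λ₁ = π²/2.3809² ≈ 1.741
  n=2: λ₂ = 4π²/2.3809² ≈ 6.964 (4× faster decay)
  n=3: λ₃ = 9π²/2.3809² ≈ 15.67 (9× faster decay)
As t → ∞, higher modes decay exponentially faster. The n=1 mode dominates: θ ~ c₁ sin(πx/2.3809) e^{-λ₁t}.
Decay rate: λ₁ = π²/2.3809² ≈ 1.741.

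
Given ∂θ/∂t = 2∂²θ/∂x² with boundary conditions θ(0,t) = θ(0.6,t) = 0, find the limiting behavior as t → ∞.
θ → 0. Heat diffuses out through both boundaries.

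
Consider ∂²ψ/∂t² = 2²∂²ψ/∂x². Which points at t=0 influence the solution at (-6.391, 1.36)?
Domain of dependence: [-9.111, -3.671]. Signals travel at speed 2, so data within |x - -6.391| ≤ 2·1.36 = 2.72 can reach the point.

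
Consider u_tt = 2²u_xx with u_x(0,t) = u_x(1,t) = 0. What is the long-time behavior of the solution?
As t → ∞, u oscillates about a mean that drifts linearly in t (generically unbounded; no decay). There is no damping, so the nonconstant modes persist as standing waves (energy conserved, no decay). But with Neumann conditions at both ends the constant mode has eigenvalue 0: the spatial mean M(t) of u satisfies M'' = 0, so M(t) = M(0) + M'(0)·t. Unless the initial velocity has zero mean (∫u_t(x,0)dx = 0), the solution grows linearly in t (unbounded, though not exponentially); if it does have zero mean, the solution stays bounded and simply oscillates.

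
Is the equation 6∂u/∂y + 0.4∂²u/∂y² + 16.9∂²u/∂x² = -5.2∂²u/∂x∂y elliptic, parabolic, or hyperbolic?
Rewriting in standard form: 16.9∂²u/∂x² + 5.2∂²u/∂x∂y + 0.4∂²u/∂y² + 6∂u/∂y = 0. Computing B² - 4AC with A = 16.9, B = 5.2, C = 0.4: discriminant = 0 (zero). Answer: parabolic.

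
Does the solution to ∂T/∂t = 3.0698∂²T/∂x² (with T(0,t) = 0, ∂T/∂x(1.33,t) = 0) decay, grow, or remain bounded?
T → 0. Heat escapes through the Dirichlet boundary.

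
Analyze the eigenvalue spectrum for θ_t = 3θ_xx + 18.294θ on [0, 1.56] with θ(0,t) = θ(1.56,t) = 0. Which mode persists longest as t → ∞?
Eigenvalues: λₙ = 3n²π²/1.56² - 18.294.
First three modes:
  n=1: λ₁ = 3π²/1.56² - 18.294 ≈ -6.127
  n=2: λ₂ = 12π²/1.56² - 18.294 ≈ 30.373
  n=3: λ₃ = 27π²/1.56² - 18.294 ≈ 91.206
Since 3π²/1.56² ≈ 12.167 < 18.294, λ₁ < 0.
The n=1 mode grows fastest (−λₙ is largest for n=1) → dominates.
Asymptotic: θ ~ c₁ sin(πx/1.56) e^{6.127t} (exponential growth at rate −λ₁ ≈ 6.127).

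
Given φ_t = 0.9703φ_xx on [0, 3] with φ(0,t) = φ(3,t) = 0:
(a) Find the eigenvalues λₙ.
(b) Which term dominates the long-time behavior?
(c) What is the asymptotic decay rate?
Eigenvalues: λₙ = 0.9703n²π²/3².
First three modes:
  n=1: λ₁ = 0.9703π²/3² ≈ 1.064
  n=2: λ₂ = 3.8812π²/3² ≈ 4.256 (4× faster decay)
  n=3: λ₃ = 8.7327π²/3² ≈ 9.576 (9× faster decay)
As t → ∞, higher modes decay exponentially faster. The n=1 mode dominates: φ ~ c₁ sin(πx/3) e^{-λ₁t}.
Decay rate: λ₁ = 0.9703π²/3² ≈ 1.064.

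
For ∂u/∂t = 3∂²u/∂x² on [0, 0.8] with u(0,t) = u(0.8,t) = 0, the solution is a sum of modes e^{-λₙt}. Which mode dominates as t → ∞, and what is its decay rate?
Eigenvalues: λₙ = 3n²π²/0.8².
First three modes:
  n=1: λ₁ = 3π²/0.8² ≈ 46.264
  n=2: λ₂ = 12π²/0.8² ≈ 185.055 (4× faster decay)
  n=3: λ₃ = 27π²/0.8² ≈ 416.374 (9× faster decay)
As t → ∞, higher modes decay exponentially faster. The n=1 mode dominates: u ~ c₁ sin(πx/0.8) e^{-λ₁t}.
Decay rate: λ₁ = 3π²/0.8² ≈ 46.264.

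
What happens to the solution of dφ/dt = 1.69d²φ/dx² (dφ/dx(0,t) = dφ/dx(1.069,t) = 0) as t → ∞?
φ → constant (steady state). Heat is conserved (no flux at boundaries); solution approaches the spatial average.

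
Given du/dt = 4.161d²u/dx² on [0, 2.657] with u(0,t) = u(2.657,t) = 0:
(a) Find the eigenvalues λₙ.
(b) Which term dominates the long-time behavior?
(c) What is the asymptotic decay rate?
Eigenvalues: λₙ = 4.161n²π²/2.657².
First three modes:
  n=1: λ₁ = 4.161π²/2.657² ≈ 5.817
  n=2: λ₂ = 16.644π²/2.657² ≈ 23.269 (4× faster decay)
  n=3: λ₃ = 37.449π²/2.657² ≈ 52.355 (9× faster decay)
As t → ∞, higher modes decay exponentially faster. The n=1 mode dominates: u ~ c₁ sin(πx/2.657) e^{-λ₁t}.
Decay rate: λ₁ = 4.161π²/2.657² ≈ 5.817.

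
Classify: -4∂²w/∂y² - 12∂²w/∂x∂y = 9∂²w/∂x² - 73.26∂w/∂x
Rewriting in standard form: -9∂²w/∂x² - 12∂²w/∂x∂y - 4∂²w/∂y² + 73.26∂w/∂x = 0. Parabolic (discriminant = 0).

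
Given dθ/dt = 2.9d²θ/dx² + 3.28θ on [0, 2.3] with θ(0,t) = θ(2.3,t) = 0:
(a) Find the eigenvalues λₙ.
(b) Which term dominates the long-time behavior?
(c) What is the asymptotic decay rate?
Eigenvalues: λₙ = 2.9n²π²/2.3² - 3.28.
First three modes:
  n=1: λ₁ = 2.9π²/2.3² - 3.28 ≈ 2.131
  n=2: λ₂ = 11.6π²/2.3² - 3.28 ≈ 18.362
  n=3: λ₃ = 26.1π²/2.3² - 3.28 ≈ 45.415
Since 2.9π²/2.3² ≈ 5.411 > 3.28, all λₙ > 0.
The n=1 mode decays slowest → dominates as t → ∞.
Asymptotic: θ ~ c₁ sin(πx/2.3) e^{-λ₁t} with decay rate λ₁ ≈ 2.131.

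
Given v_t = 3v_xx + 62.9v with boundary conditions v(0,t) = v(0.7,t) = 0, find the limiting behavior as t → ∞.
v grows unboundedly. Reaction dominates diffusion (r=62.9 > κπ²/L²≈60.43); solution grows exponentially.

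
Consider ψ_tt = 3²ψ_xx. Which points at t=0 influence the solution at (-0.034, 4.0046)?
Domain of dependence: [-12.0478, 11.9798]. Signals travel at speed 3, so data within |x - -0.034| ≤ 3·4.0046 = 12.0138 can reach the point.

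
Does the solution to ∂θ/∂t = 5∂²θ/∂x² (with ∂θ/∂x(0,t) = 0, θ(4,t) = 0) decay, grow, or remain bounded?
θ → 0. Heat escapes through the Dirichlet boundary.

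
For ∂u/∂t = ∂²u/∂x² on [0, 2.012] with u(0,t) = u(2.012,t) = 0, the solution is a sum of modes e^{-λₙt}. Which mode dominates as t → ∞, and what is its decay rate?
Eigenvalues: λₙ = n²π²/2.012².
First three modes:
  n=1: λ₁ = π²/2.012² ≈ 2.438
  n=2: λ₂ = 4π²/2.012² ≈ 9.752 (4× faster decay)
  n=3: λ₃ = 9π²/2.012² ≈ 21.943 (9× faster decay)
As t → ∞, higher modes decay exponentially faster. The n=1 mode dominates: u ~ c₁ sin(πx/2.012) e^{-λ₁t}.
Decay rate: λ₁ = π²/2.012² ≈ 2.438.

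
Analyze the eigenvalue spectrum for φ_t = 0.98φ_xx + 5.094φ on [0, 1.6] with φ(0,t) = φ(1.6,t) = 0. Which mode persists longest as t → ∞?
Eigenvalues: λₙ = 0.98n²π²/1.6² - 5.094.
First three modes:
  n=1: λ₁ = 0.98π²/1.6² - 5.094 ≈ -1.316
  n=2: λ₂ = 3.92π²/1.6² - 5.094 ≈ 10.019
  n=3: λ₃ = 8.82π²/1.6² - 5.094 ≈ 28.91
Since 0.98π²/1.6² ≈ 3.778 < 5.094, λ₁ < 0.
The n=1 mode grows fastest (−λₙ is largest for n=1) → dominates.
Asymptotic: φ ~ c₁ sin(πx/1.6) e^{1.316t} (exponential growth at rate −λ₁ ≈ 1.316).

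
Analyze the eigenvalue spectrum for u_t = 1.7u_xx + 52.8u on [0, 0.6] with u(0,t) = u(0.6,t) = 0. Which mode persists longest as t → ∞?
Eigenvalues: λₙ = 1.7n²π²/0.6² - 52.8.
First three modes:
  n=1: λ₁ = 1.7π²/0.6² - 52.8 ≈ -6.194
  n=2: λ₂ = 6.8π²/0.6² - 52.8 ≈ 133.626
  n=3: λ₃ = 15.3π²/0.6² - 52.8 ≈ 366.658
Since 1.7π²/0.6² ≈ 46.606 < 52.8, λ₁ < 0.
The n=1 mode grows fastest (−λₙ is largest for n=1) → dominates.
Asymptotic: u ~ c₁ sin(πx/0.6) e^{6.194t} (exponential growth at rate −λ₁ ≈ 6.194).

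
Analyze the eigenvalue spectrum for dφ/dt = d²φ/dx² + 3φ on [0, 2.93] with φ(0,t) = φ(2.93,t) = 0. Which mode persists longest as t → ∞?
Eigenvalues: λₙ = n²π²/2.93² - 3.
First three modes:
  n=1: λ₁ = π²/2.93² - 3 ≈ -1.85
  n=2: λ₂ = 4π²/2.93² - 3 ≈ 1.599
  n=3: λ₃ = 9π²/2.93² - 3 ≈ 7.347
Since π²/2.93² ≈ 1.15 < 3, λ₁ < 0.
The n=1 mode grows fastest (−λₙ is largest for n=1) → dominates.
Asymptotic: φ ~ c₁ sin(πx/2.93) e^{1.85t} (exponential growth at rate −λ₁ ≈ 1.85).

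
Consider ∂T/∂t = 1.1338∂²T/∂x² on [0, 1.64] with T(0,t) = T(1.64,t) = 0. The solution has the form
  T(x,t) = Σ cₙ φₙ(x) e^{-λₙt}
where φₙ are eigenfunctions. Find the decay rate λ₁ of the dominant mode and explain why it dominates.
Eigenvalues: λₙ = 1.1338n²π²/1.64².
First three modes:
  n=1: λ₁ = 1.1338π²/1.64² ≈ 4.161
  n=2: λ₂ = 4.5352π²/1.64² ≈ 16.642 (4× faster decay)
  n=3: λ₃ = 10.2042π²/1.64² ≈ 37.445 (9× faster decay)
As t → ∞, higher modes decay exponentially faster. The n=1 mode dominates: T ~ c₁ sin(πx/1.64) e^{-λ₁t}.
Decay rate: λ₁ = 1.1338π²/1.64² ≈ 4.161.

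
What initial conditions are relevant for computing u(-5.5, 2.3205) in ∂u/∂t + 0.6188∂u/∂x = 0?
A single point: x = -6.9359254. The characteristic through (-5.5, 2.3205) is x - 0.6188t = const, so x = -5.5 - 0.6188·2.3205 = -6.9359254.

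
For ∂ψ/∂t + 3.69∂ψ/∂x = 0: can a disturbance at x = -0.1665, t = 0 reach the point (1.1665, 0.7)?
No. Only data at x = -1.4165 affects (1.1665, 0.7). Advection has one-way propagation along characteristics.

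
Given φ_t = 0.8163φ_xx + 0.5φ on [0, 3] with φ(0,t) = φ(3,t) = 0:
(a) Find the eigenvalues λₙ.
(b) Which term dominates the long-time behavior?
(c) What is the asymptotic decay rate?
Eigenvalues: λₙ = 0.8163n²π²/3² - 0.5.
First three modes:
  n=1: λ₁ = 0.8163π²/3² - 0.5 ≈ 0.395
  n=2: λ₂ = 3.2652π²/3² - 0.5 ≈ 3.081
  n=3: λ₃ = 7.3467π²/3² - 0.5 ≈ 7.557
Since 0.8163π²/3² ≈ 0.895 > 0.5, all λₙ > 0.
The n=1 mode decays slowest → dominates as t → ∞.
Asymptotic: φ ~ c₁ sin(πx/3) e^{-λ₁t} with decay rate λ₁ ≈ 0.395.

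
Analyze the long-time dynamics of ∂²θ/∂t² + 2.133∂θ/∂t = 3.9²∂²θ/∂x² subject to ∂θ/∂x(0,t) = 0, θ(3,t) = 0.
Long-time behavior: θ → 0. Damping (γ=2.133) dissipates energy; oscillations decay exponentially.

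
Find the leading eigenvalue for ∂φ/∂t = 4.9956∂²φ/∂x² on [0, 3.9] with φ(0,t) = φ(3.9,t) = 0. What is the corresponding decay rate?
Eigenvalues: λₙ = 4.9956n²π²/3.9².
First three modes:
  n=1: λ₁ = 4.9956π²/3.9² ≈ 3.242
  n=2: λ₂ = 19.9824π²/3.9² ≈ 12.966 (4× faster decay)
  n=3: λ₃ = 44.9604π²/3.9² ≈ 29.174 (9× faster decay)
As t → ∞, higher modes decay exponentially faster. The n=1 mode dominates: φ ~ c₁ sin(πx/3.9) e^{-λ₁t}.
Decay rate: λ₁ = 4.9956π²/3.9² ≈ 3.242.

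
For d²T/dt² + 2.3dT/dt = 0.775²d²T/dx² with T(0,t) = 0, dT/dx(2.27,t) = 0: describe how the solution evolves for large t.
T → 0. Damping (γ=2.3) dissipates energy; oscillations decay exponentially.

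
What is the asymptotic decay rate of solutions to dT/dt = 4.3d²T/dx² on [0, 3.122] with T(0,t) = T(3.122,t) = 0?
Eigenvalues: λₙ = 4.3n²π²/3.122².
First three modes:
  n=1: λ₁ = 4.3π²/3.122² ≈ 4.354
  n=2: λ₂ = 17.2π²/3.122² ≈ 17.417 (4× faster decay)
  n=3: λ₃ = 38.7π²/3.122² ≈ 39.187 (9× faster decay)
As t → ∞, higher modes decay exponentially faster. The n=1 mode dominates: T ~ c₁ sin(πx/3.122) e^{-λ₁t}.
Decay rate: λ₁ = 4.3π²/3.122² ≈ 4.354.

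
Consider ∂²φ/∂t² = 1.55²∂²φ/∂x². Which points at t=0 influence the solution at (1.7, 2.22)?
Domain of dependence: [-1.741, 5.141]. Signals travel at speed 1.55, so data within |x - 1.7| ≤ 1.55·2.22 = 3.441 can reach the point.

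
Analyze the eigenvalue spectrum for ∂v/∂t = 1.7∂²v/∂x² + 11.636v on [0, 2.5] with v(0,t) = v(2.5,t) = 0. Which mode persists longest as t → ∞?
Eigenvalues: λₙ = 1.7n²π²/2.5² - 11.636.
First three modes:
  n=1: λ₁ = 1.7π²/2.5² - 11.636 ≈ -8.951
  n=2: λ₂ = 6.8π²/2.5² - 11.636 ≈ -0.898
  n=3: λ₃ = 15.3π²/2.5² - 11.636 ≈ 12.525
Since 1.7π²/2.5² ≈ 2.685 < 11.636, λ₁ < 0.
The n=1 mode grows fastest (−λₙ is largest for n=1) → dominates.
Asymptotic: v ~ c₁ sin(πx/2.5) e^{8.951t} (exponential growth at rate −λ₁ ≈ 8.951).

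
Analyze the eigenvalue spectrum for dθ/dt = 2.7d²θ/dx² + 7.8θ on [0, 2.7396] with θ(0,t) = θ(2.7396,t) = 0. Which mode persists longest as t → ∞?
Eigenvalues: λₙ = 2.7n²π²/2.7396² - 7.8.
First three modes:
  n=1: λ₁ = 2.7π²/2.7396² - 7.8 ≈ -4.25
  n=2: λ₂ = 10.8π²/2.7396² - 7.8 ≈ 6.402
  n=3: λ₃ = 24.3π²/2.7396² - 7.8 ≈ 24.154
Since 2.7π²/2.7396² ≈ 3.55 < 7.8, λ₁ < 0.
The n=1 mode grows fastest (−λₙ is largest for n=1) → dominates.
Asymptotic: θ ~ c₁ sin(πx/2.7396) e^{4.25t} (exponential growth at rate −λ₁ ≈ 4.25).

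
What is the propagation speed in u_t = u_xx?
Infinite. The heat equation is parabolic, not hyperbolic, so disturbances propagate instantly.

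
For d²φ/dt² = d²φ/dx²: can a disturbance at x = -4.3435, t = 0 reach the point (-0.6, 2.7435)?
No. The domain of dependence is [-3.3435, 2.1435], and -4.3435 is outside this interval.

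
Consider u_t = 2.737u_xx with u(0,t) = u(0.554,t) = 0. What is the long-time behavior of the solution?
As t → ∞, u → 0. Heat diffuses out through both boundaries.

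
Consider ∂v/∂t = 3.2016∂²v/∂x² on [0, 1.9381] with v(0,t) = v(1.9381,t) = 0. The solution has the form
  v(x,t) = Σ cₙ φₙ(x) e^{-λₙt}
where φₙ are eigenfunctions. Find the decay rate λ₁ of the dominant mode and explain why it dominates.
Eigenvalues: λₙ = 3.2016n²π²/1.9381².
First three modes:
  n=1: λ₁ = 3.2016π²/1.9381² ≈ 8.412
  n=2: λ₂ = 12.8064π²/1.9381² ≈ 33.649 (4× faster decay)
  n=3: λ₃ = 28.8144π²/1.9381² ≈ 75.711 (9× faster decay)
As t → ∞, higher modes decay exponentially faster. The n=1 mode dominates: v ~ c₁ sin(πx/1.9381) e^{-λ₁t}.
Decay rate: λ₁ = 3.2016π²/1.9381² ≈ 8.412.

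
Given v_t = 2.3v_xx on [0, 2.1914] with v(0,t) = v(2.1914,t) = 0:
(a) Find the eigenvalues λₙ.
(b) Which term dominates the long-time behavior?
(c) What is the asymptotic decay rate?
Eigenvalues: λₙ = 2.3n²π²/2.1914².
First three modes:
  n=1: λ₁ = 2.3π²/2.1914² ≈ 4.727
  n=2: λ₂ = 9.2π²/2.1914² ≈ 18.908 (4× faster decay)
  n=3: λ₃ = 20.7π²/2.1914² ≈ 42.543 (9× faster decay)
As t → ∞, higher modes decay exponentially faster. The n=1 mode dominates: v ~ c₁ sin(πx/2.1914) e^{-λ₁t}.
Decay rate: λ₁ = 2.3π²/2.1914² ≈ 4.727.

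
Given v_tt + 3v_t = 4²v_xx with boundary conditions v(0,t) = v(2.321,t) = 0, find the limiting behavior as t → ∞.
v → 0. Damping (γ=3) dissipates energy; oscillations decay exponentially.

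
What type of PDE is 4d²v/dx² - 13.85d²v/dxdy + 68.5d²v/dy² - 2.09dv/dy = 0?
With A = 4, B = -13.85, C = 68.5, the discriminant is -904.1775. This is an elliptic PDE.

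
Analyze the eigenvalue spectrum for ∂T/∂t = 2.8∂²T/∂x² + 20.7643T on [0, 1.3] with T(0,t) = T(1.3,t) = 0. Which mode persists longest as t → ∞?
Eigenvalues: λₙ = 2.8n²π²/1.3² - 20.7643.
First three modes:
  n=1: λ₁ = 2.8π²/1.3² - 20.7643 ≈ -4.412
  n=2: λ₂ = 11.2π²/1.3² - 20.7643 ≈ 44.644
  n=3: λ₃ = 25.2π²/1.3² - 20.7643 ≈ 126.404
Since 2.8π²/1.3² ≈ 16.352 < 20.7643, λ₁ < 0.
The n=1 mode grows fastest (−λₙ is largest for n=1) → dominates.
Asymptotic: T ~ c₁ sin(πx/1.3) e^{4.412t} (exponential growth at rate −λ₁ ≈ 4.412).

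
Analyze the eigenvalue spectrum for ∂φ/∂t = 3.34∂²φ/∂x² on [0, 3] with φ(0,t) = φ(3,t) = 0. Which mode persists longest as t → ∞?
Eigenvalues: λₙ = 3.34n²π²/3².
First three modes:
  n=1: λ₁ = 3.34π²/3² ≈ 3.663
  n=2: λ₂ = 13.36π²/3² ≈ 14.651 (4× faster decay)
  n=3: λ₃ = 30.06π²/3² ≈ 32.964 (9× faster decay)
As t → ∞, higher modes decay exponentially faster. The n=1 mode dominates: φ ~ c₁ sin(πx/3) e^{-λ₁t}.
Decay rate: λ₁ = 3.34π²/3² ≈ 3.663.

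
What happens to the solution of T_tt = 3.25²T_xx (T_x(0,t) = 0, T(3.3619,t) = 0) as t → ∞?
T oscillates (no decay). Energy is conserved; the solution oscillates indefinitely as standing waves.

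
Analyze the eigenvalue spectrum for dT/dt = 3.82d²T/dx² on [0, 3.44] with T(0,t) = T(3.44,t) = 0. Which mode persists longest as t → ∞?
Eigenvalues: λₙ = 3.82n²π²/3.44².
First three modes:
  n=1: λ₁ = 3.82π²/3.44² ≈ 3.186
  n=2: λ₂ = 15.28π²/3.44² ≈ 12.744 (4× faster decay)
  n=3: λ₃ = 34.38π²/3.44² ≈ 28.674 (9× faster decay)
As t → ∞, higher modes decay exponentially faster. The n=1 mode dominates: T ~ c₁ sin(πx/3.44) e^{-λ₁t}.
Decay rate: λ₁ = 3.82π²/3.44² ≈ 3.186.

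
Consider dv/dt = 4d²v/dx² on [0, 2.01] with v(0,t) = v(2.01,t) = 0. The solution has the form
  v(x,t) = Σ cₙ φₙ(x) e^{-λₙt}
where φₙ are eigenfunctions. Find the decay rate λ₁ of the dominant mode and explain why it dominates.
Eigenvalues: λₙ = 4n²π²/2.01².
First three modes:
  n=1: λ₁ = 4π²/2.01² ≈ 9.772
  n=2: λ₂ = 16π²/2.01² ≈ 39.087 (4× faster decay)
  n=3: λ₃ = 36π²/2.01² ≈ 87.945 (9× faster decay)
As t → ∞, higher modes decay exponentially faster. The n=1 mode dominates: v ~ c₁ sin(πx/2.01) e^{-λ₁t}.
Decay rate: λ₁ = 4π²/2.01² ≈ 9.772.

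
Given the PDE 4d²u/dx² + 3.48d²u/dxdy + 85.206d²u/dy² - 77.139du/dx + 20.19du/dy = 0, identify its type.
The second-order coefficients are A = 4, B = 3.48, C = 85.206. Since B² - 4AC = -1351.1856 < 0, this is an elliptic PDE.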